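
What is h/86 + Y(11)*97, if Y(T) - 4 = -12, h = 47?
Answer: -66689/86 ≈ -775.45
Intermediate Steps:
Y(T) = -8 (Y(T) = 4 - 12 = -8)
h/86 + Y(11)*97 = 47/86 - 8*97 = 47*(1/86) - 776 = 47/86 - 776 = -66689/86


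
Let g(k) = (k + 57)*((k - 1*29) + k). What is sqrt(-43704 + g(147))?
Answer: 2*sqrt(2589) ≈ 101.76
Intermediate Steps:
g(k) = (-29 + 2*k)*(57 + k) (g(k) = (57 + k)*((k - 29) + k) = (57 + k)*((-29 + k) + k) = (57 + k)*(-29 + 2*k) = (-29 + 2*k)*(57 + k))
sqrt(-43704 + g(147)) = sqrt(-43704 + (-1653 + 2*147**2 + 85*147)) = sqrt(-43704 + (-1653 + 2*21609 + 12495)) = sqrt(-43704 + (-1653 + 43218 + 12495)) = sqrt(-43704 + 54060) = sqrt(10356) = 2*sqrt(2589)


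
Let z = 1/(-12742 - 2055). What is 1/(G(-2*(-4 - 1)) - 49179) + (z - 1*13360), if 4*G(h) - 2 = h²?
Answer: -19434106479341/1454648679 ≈ -13360.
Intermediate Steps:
z = -1/14797 (z = 1/(-14797) = -1/14797 ≈ -6.7581e-5)
G(h) = ½ + h²/4
1/(G(-2*(-4 - 1)) - 49179) + (z - 1*13360) = 1/((½ + (-2*(-4 - 1))²/4) - 49179) + (-1/14797 - 1*13360) = 1/((½ + (-2*(-5))²/4) - 49179) + (-1/14797 - 13360) = 1/((½ + (¼)*10²) - 49179) - 197687921/14797 = 1/((½ + (¼)*100) - 49179) - 197687921/14797 = 1/((½ + 25) - 49179) - 197687921/14797 = 1/(51/2 - 49179) - 197687921/14797 = 1/(-98307/2) - 197687921/14797 = -2/98307 - 197687921/14797 = -19434106479341/1454648679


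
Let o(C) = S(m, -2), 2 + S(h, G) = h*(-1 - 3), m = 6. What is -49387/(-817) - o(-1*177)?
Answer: 70629/817 ≈ 86.449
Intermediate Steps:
S(h, G) = -2 - 4*h (S(h, G) = -2 + h*(-1 - 3) = -2 + h*(-4) = -2 - 4*h)
o(C) = -26 (o(C) = -2 - 4*6 = -2 - 24 = -26)
-49387/(-817) - o(-1*177) = -49387/(-817) - 1*(-26) = -49387*(-1/817) + 26 = 49387/817 + 26 = 70629/817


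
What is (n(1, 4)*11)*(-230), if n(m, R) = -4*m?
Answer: 10120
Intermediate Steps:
(n(1, 4)*11)*(-230) = (-4*1*11)*(-230) = -4*11*(-230) = -44*(-230) = 10120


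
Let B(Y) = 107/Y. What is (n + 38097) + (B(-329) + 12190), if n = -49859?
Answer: 140705/329 ≈ 427.67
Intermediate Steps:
(n + 38097) + (B(-329) + 12190) = (-49859 + 38097) + (107/(-329) + 12190) = -11762 + (107*(-1/329) + 12190) = -11762 + (-107/329 + 12190) = -11762 + 4010403/329 = 140705/329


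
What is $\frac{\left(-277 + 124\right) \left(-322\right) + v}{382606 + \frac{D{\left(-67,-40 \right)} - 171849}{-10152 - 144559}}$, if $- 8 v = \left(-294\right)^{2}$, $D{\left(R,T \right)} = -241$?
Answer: $\frac{11900834253}{118387057912} \approx 0.10052$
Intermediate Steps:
$v = - \frac{21609}{2}$ ($v = - \frac{\left(-294\right)^{2}}{8} = \left(- \frac{1}{8}\right) 86436 = - \frac{21609}{2} \approx -10805.0$)
$\frac{\left(-277 + 124\right) \left(-322\right) + v}{382606 + \frac{D{\left(-67,-40 \right)} - 171849}{-10152 - 144559}} = \frac{\left(-277 + 124\right) \left(-322\right) - \frac{21609}{2}}{382606 + \frac{-241 - 171849}{-10152 - 144559}} = \frac{\left(-153\right) \left(-322\right) - \frac{21609}{2}}{382606 - \frac{172090}{-154711}} = \frac{49266 - \frac{21609}{2}}{382606 - - \frac{172090}{154711}} = \frac{76923}{2 \left(382606 + \frac{172090}{154711}\right)} = \frac{76923}{2 \cdot \frac{59193528956}{154711}} = \frac{76923}{2} \cdot \frac{154711}{59193528956} = \frac{11900834253}{118387057912}$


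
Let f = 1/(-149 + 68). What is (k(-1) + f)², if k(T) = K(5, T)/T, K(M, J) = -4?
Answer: 104329/6561 ≈ 15.901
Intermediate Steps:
f = -1/81 (f = 1/(-81) = -1/81 ≈ -0.012346)
k(T) = -4/T
(k(-1) + f)² = (-4/(-1) - 1/81)² = (-4*(-1) - 1/81)² = (4 - 1/81)² = (323/81)² = 104329/6561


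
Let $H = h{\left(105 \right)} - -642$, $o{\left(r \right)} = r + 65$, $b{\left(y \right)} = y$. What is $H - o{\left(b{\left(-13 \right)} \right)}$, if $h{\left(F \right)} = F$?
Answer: $695$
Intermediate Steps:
$o{\left(r \right)} = 65 + r$
$H = 747$ ($H = 105 - -642 = 105 + 642 = 747$)
$H - o{\left(b{\left(-13 \right)} \right)} = 747 - \left(65 - 13\right) = 747 - 52 = 695$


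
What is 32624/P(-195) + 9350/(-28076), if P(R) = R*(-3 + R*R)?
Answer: -17559890731/52040901510 ≈ -0.33742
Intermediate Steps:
P(R) = R*(-3 + R**2)
32624/P(-195) + 9350/(-28076) = 32624/((-195*(-3 + (-195)**2))) + 9350/(-28076) = 32624/((-195*(-3 + 38025))) + 9350*(-1/28076) = 32624/((-195*38022)) - 4675/14038 = 32624/(-7414290) - 4675/14038 = 32624*(-1/7414290) - 4675/14038 = -16312/3707145 - 4675/14038 = -17559890731/52040901510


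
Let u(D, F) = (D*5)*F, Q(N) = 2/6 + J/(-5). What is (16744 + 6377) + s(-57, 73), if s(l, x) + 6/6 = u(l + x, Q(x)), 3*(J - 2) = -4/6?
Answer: 208064/9 ≈ 23118.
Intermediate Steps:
J = 16/9 (J = 2 + (-4/6)/3 = 2 + (-4*1/6)/3 = 2 + (1/3)*(-2/3) = 2 - 2/9 = 16/9 ≈ 1.7778)
Q(N) = -1/45 (Q(N) = 2/6 + (16/9)/(-5) = 2*(1/6) + (16/9)*(-1/5) = 1/3 - 16/45 = -1/45)
u(D, F) = 5*D*F (u(D, F) = (5*D)*F = 5*D*F)
s(l, x) = -1 - l/9 - x/9 (s(l, x) = -1 + 5*(l + x)*(-1/45) = -1 + (-l/9 - x/9) = -1 - l/9 - x/9)
(16744 + 6377) + s(-57, 73) = (16744 + 6377) + (-1 - 1/9*(-57) - 1/9*73) = 23121 + (-1 + 19/3 - 73/9) = 23121 - 25/9 = 208064/9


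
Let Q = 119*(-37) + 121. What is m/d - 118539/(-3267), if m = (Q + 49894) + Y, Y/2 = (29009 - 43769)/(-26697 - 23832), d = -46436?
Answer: 2505611789570/70977530481 ≈ 35.301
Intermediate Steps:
Q = -4282 (Q = -4403 + 121 = -4282)
Y = 9840/16843 (Y = 2*((29009 - 43769)/(-26697 - 23832)) = 2*(-14760/(-50529)) = 2*(-14760*(-1/50529)) = 2*(4920/16843) = 9840/16843 ≈ 0.58422)
m = 768252756/16843 (m = (-4282 + 49894) + 9840/16843 = 45612 + 9840/16843 = 768252756/16843 ≈ 45613.)
m/d - 118539/(-3267) = (768252756/16843)/(-46436) - 118539/(-3267) = (768252756/16843)*(-1/46436) - 118539*(-1/3267) = -192063189/195530387 + 13171/363 = 2505611789570/70977530481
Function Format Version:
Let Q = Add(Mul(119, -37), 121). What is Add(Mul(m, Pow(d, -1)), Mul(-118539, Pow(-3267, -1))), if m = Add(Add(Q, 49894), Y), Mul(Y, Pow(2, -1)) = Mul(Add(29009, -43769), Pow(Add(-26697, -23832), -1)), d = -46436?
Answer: Rational(2505611789570, 70977530481) ≈ 35.301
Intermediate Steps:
Q = -4282 (Q = Add(-4403, 121) = -4282)
Y = Rational(9840, 16843) (Y = Mul(2, Mul(Add(29009, -43769), Pow(Add(-26697, -23832), -1))) = Mul(2, Mul(-14760, Pow(-50529, -1))) = Mul(2, Mul(-14760, Rational(-1, 50529))) = Mul(2, Rational(4920, 16843)) = Rational(9840, 16843) ≈ 0.58422)
m = Rational(768252756, 16843) (m = Add(Add(-4282, 49894), Rational(9840, 16843)) = Add(45612, Rational(9840, 16843)) = Rational(768252756, 16843) ≈ 45613.)
Add(Mul(m, Pow(d, -1)), Mul(-118539, Pow(-3267, -1))) = Add(Mul(Rational(768252756, 16843), Pow(-46436, -1)), Mul(-118539, Pow(-3267, -1))) = Add(Mul(Rational(768252756, 16843), Rational(-1, 46436)), Mul(-118539, Rational(-1, 3267))) = Add(Rational(-192063189, 195530387), Rational(13171, 363)) = Rational(2505611789570, 70977530481)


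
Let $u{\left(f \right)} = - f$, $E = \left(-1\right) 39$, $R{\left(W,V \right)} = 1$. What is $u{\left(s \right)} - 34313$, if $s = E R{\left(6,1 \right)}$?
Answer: $-34274$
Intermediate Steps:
$E = -39$
$s = -39$ ($s = \left(-39\right) 1 = -39$)
$u{\left(s \right)} - 34313 = \left(-1\right) \left(-39\right) - 34313 = 39 - 34313 = -34274$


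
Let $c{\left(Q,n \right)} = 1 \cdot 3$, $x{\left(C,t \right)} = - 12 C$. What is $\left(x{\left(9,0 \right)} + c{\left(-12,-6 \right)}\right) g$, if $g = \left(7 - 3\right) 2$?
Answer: $-840$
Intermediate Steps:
$g = 8$ ($g = 4 \cdot 2 = 8$)
$c{\left(Q,n \right)} = 3$
$\left(x{\left(9,0 \right)} + c{\left(-12,-6 \right)}\right) g = \left(\left(-12\right) 9 + 3\right) 8 = \left(-108 + 3\right) 8 = \left(-105\right) 8 = -840$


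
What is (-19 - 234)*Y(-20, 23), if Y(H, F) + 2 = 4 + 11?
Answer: -3289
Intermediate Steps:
Y(H, F) = 13 (Y(H, F) = -2 + (4 + 11) = -2 + 15 = 13)
(-19 - 234)*Y(-20, 23) = (-19 - 234)*13 = -253*13 = -3289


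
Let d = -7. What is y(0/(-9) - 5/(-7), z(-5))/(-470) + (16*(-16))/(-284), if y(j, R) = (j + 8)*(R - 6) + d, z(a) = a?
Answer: 26168/23359 ≈ 1.1203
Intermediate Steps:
y(j, R) = -7 + (-6 + R)*(8 + j) (y(j, R) = (j + 8)*(R - 6) - 7 = (8 + j)*(-6 + R) - 7 = (-6 + R)*(8 + j) - 7 = -7 + (-6 + R)*(8 + j))
y(0/(-9) - 5/(-7), z(-5))/(-470) + (16*(-16))/(-284) = (-55 - 6*(0/(-9) - 5/(-7)) + 8*(-5) - 5*(0/(-9) - 5/(-7)))/(-470) + (16*(-16))/(-284) = (-55 - 6*(0*(-⅑) - 5*(-⅐)) - 40 - 5*(0*(-⅑) - 5*(-⅐)))*(-1/470) - 256*(-1/284) = (-55 - 6*(0 + 5/7) - 40 - 5*(0 + 5/7))*(-1/470) + 64/71 = (-55 - 6*5/7 - 40 - 5*5/7)*(-1/470) + 64/71 = (-55 - 30/7 - 40 - 25/7)*(-1/470) + 64/71 = -720/7*(-1/470) + 64/71 = 72/329 + 64/71 = 26168/23359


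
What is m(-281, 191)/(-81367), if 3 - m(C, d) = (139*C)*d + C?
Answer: -7460553/81367 ≈ -91.690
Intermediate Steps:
m(C, d) = 3 - C - 139*C*d (m(C, d) = 3 - ((139*C)*d + C) = 3 - (139*C*d + C) = 3 - (C + 139*C*d) = 3 + (-C - 139*C*d) = 3 - C - 139*C*d)
m(-281, 191)/(-81367) = (3 - 1*(-281) - 139*(-281)*191)/(-81367) = (3 + 281 + 7460269)*(-1/81367) = 7460553*(-1/81367) = -7460553/81367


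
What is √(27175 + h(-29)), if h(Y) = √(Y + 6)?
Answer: √(27175 + I*√23) ≈ 164.85 + 0.015*I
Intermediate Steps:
h(Y) = √(6 + Y)
√(27175 + h(-29)) = √(27175 + √(6 - 29)) = √(27175 + √(-23)) = √(27175 + I*√23)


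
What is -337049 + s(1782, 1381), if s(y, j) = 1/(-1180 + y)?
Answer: -202903497/602 ≈ -3.3705e+5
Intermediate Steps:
-337049 + s(1782, 1381) = -337049 + 1/(-1180 + 1782) = -337049 + 1/602 = -202903497/602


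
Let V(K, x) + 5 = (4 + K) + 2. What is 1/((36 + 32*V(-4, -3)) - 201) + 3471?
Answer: 905930/261 ≈ 3471.0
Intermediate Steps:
V(K, x) = 1 + K (V(K, x) = -5 + ((4 + K) + 2) = -5 + (6 + K) = 1 + K)
1/((36 + 32*V(-4, -3)) - 201) + 3471 = 1/((36 + 32*(1 - 4)) - 201) + 3471 = 1/((36 + 32*(-3)) - 201) + 3471 = 1/((36 - 96) - 201) + 3471 = 1/(-60 - 201) + 3471 = 1/(-261) + 3471 = -1/261 + 3471 = 905930/261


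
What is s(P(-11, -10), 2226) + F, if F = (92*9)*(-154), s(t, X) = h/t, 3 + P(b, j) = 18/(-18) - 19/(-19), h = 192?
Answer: -127576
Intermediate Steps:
P(b, j) = -3 (P(b, j) = -3 + (18/(-18) - 19/(-19)) = -3 + (18*(-1/18) - 19*(-1/19)) = -3 + (-1 + 1) = -3 + 0 = -3)
s(t, X) = 192/t
F = -127512 (F = 828*(-154) = -127512)
s(P(-11, -10), 2226) + F = 192/(-3) - 127512 = 192*(-⅓) - 127512 = -64 - 127512 = -127576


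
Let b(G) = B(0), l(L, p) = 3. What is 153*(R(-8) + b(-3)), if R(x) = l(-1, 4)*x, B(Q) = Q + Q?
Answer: -3672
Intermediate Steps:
B(Q) = 2*Q
R(x) = 3*x
b(G) = 0 (b(G) = 2*0 = 0)
153*(R(-8) + b(-3)) = 153*(3*(-8) + 0) = 153*(-24 + 0) = 153*(-24) = -3672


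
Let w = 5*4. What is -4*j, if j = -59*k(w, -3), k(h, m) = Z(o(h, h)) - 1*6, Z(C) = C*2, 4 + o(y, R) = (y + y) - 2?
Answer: 14632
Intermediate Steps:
o(y, R) = -6 + 2*y (o(y, R) = -4 + ((y + y) - 2) = -4 + (2*y - 2) = -4 + (-2 + 2*y) = -6 + 2*y)
Z(C) = 2*C
w = 20
k(h, m) = -18 + 4*h (k(h, m) = 2*(-6 + 2*h) - 1*6 = (-12 + 4*h) - 6 = -18 + 4*h)
j = -3658 (j = -59*(-18 + 4*20) = -59*(-18 + 80) = -59*62 = -3658)
-4*j = -4*(-3658) = 14632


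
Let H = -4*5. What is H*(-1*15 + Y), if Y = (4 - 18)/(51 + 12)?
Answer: 2740/9 ≈ 304.44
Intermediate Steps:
Y = -2/9 (Y = -14/63 = -14*1/63 = -2/9 ≈ -0.22222)
H = -20
H*(-1*15 + Y) = -20*(-1*15 - 2/9) = -20*(-15 - 2/9) = -20*(-137/9) = 2740/9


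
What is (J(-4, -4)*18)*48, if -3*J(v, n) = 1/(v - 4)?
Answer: 36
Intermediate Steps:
J(v, n) = -1/(3*(-4 + v)) (J(v, n) = -1/(3*(v - 4)) = -1/(3*(-4 + v)))
(J(-4, -4)*18)*48 = (-1/(-12 + 3*(-4))*18)*48 = (-1/(-12 - 12)*18)*48 = (-1/(-24)*18)*48 = (-1*(-1/24)*18)*48 = ((1/24)*18)*48 = (3/4)*48 = 36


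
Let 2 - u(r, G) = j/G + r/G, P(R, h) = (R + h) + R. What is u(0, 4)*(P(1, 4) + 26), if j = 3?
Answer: 40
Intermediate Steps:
P(R, h) = h + 2*R
u(r, G) = 2 - 3/G - r/G (u(r, G) = 2 - (3/G + r/G) = 2 + (-3/G - r/G) = 2 - 3/G - r/G)
u(0, 4)*(P(1, 4) + 26) = ((-3 - 1*0 + 2*4)/4)*((4 + 2*1) + 26) = ((-3 + 0 + 8)/4)*((4 + 2) + 26) = ((1/4)*5)*(6 + 26) = (5/4)*32 = 40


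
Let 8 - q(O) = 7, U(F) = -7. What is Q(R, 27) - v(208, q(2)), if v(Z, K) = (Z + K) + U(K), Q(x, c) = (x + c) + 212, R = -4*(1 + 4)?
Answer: 17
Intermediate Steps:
R = -20 (R = -4*5 = -20)
q(O) = 1 (q(O) = 8 - 1*7 = 8 - 7 = 1)
Q(x, c) = 212 + c + x (Q(x, c) = (c + x) + 212 = 212 + c + x)
v(Z, K) = -7 + K + Z (v(Z, K) = (Z + K) - 7 = (K + Z) - 7 = -7 + K + Z)
Q(R, 27) - v(208, q(2)) = (212 + 27 - 20) - (-7 + 1 + 208) = 219 - 1*202 = 219 - 202 = 17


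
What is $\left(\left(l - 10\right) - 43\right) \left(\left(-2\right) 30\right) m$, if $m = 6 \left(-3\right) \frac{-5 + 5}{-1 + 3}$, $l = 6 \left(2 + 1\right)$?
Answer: $0$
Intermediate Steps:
$l = 18$ ($l = 6 \cdot 3 = 18$)
$m = 0$ ($m = - 18 \cdot \frac{0}{2} = - 18 \cdot 0 \cdot \frac{1}{2} = \left(-18\right) 0 = 0$)
$\left(\left(l - 10\right) - 43\right) \left(\left(-2\right) 30\right) m = \left(\left(18 - 10\right) - 43\right) \left(\left(-2\right) 30\right) 0 = \left(8 - 43\right) \left(-60\right) 0 = \left(-35\right) \left(-60\right) 0 = 2100 \cdot 0 = 0$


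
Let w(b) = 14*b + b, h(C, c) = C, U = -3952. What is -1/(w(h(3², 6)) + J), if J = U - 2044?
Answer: 1/5861 ≈ 0.00017062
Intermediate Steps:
w(b) = 15*b
J = -5996 (J = -3952 - 2044 = -5996)
-1/(w(h(3², 6)) + J) = -1/(15*3² - 5996) = -1/(15*9 - 5996) = -1/(135 - 5996) = -1/(-5861) = -1*(-1/5861) = 1/5861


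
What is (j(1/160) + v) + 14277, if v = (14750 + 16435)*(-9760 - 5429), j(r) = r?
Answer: -75784750079/160 ≈ -4.7365e+8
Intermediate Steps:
v = -473668965 (v = 31185*(-15189) = -473668965)
(j(1/160) + v) + 14277 = (1/160 - 473668965) + 14277 = -75787034399/160 + 14277 = -75784750079/160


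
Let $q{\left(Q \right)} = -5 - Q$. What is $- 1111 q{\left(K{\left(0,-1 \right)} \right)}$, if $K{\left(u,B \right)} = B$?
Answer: $4444$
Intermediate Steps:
$- 1111 q{\left(K{\left(0,-1 \right)} \right)} = - 1111 \left(-5 - -1\right) = - 1111 \left(-5 + 1\right) = \left(-1111\right) \left(-4\right) = 4444$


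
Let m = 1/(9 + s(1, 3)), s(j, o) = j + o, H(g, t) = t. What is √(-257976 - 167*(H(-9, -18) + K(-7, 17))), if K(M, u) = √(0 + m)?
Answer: √(-43089930 - 2171*√13)/13 ≈ 504.99*I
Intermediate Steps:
m = 1/13 (m = 1/(9 + (1 + 3)) = 1/(9 + 4) = 1/13 ≈ 0.076923)
K(M, u) = √13/13 (K(M, u) = √(0 + 1/13) = √(1/13) = √13/13)
√(-257976 - 167*(H(-9, -18) + K(-7, 17))) = √(-257976 - 167*(-18 + √13/13)) = √(-257976 + (3006 - 167*√13/13)) = √(-254970 - 167*√13/13)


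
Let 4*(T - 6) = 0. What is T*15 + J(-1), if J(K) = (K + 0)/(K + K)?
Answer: 181/2 ≈ 90.500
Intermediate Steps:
T = 6 (T = 6 + (1/4)*0 = 6 + 0 = 6)
J(K) = 1/2 (J(K) = K/((2*K)) = K*(1/(2*K)) = 1/2)
T*15 + J(-1) = 6*15 + 1/2 = 90 + 1/2 = 181/2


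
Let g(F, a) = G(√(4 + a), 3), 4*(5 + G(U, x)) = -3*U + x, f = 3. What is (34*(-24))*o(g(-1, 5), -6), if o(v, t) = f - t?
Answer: -7344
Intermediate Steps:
G(U, x) = -5 - 3*U/4 + x/4 (G(U, x) = -5 + (-3*U + x)/4 = -5 + (x - 3*U)/4 = -5 + (-3*U/4 + x/4) = -5 - 3*U/4 + x/4)
g(F, a) = -17/4 - 3*√(4 + a)/4 (g(F, a) = -5 - 3*√(4 + a)/4 + (¼)*3 = -5 - 3*√(4 + a)/4 + ¾ = -17/4 - 3*√(4 + a)/4)
o(v, t) = 3 - t
(34*(-24))*o(g(-1, 5), -6) = (34*(-24))*(3 - 1*(-6)) = -816*(3 + 6) = -816*9 = -7344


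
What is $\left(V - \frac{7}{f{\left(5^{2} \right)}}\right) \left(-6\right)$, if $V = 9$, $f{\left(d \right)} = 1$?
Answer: $-12$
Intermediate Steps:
$\left(V - \frac{7}{f{\left(5^{2} \right)}}\right) \left(-6\right) = \left(9 - \frac{7}{1}\right) \left(-6\right) = \left(9 - 7\right) \left(-6\right) = 2 \left(-6\right) = -12$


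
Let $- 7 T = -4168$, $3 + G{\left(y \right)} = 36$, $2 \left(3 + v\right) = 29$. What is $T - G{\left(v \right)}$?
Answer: $\frac{3937}{7} \approx 562.43$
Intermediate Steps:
$v = \frac{23}{2}$ ($v = -3 + \frac{1}{2} \cdot 29 = -3 + \frac{29}{2} = \frac{23}{2} \approx 11.5$)
$G{\left(y \right)} = 33$ ($G{\left(y \right)} = -3 + 36 = 33$)
$T = \frac{4168}{7}$ ($T = \left(- \frac{1}{7}\right) \left(-4168\right) = \frac{4168}{7} \approx 595.43$)
$T - G{\left(v \right)} = \frac{4168}{7} - 33 = \frac{3937}{7}$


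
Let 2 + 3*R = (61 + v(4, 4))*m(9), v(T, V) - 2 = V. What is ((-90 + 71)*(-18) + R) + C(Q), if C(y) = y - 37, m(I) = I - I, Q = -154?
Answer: 451/3 ≈ 150.33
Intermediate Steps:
m(I) = 0
v(T, V) = 2 + V
R = -2/3 (R = -2/3 + ((61 + (2 + 4))*0)/3 = -2/3 + ((61 + 6)*0)/3 = -2/3 + (67*0)/3 = -2/3 + (1/3)*0 = -2/3 + 0 = -2/3 ≈ -0.66667)
C(y) = -37 + y
((-90 + 71)*(-18) + R) + C(Q) = ((-90 + 71)*(-18) - 2/3) + (-37 - 154) = (-19*(-18) - 2/3) - 191 = (342 - 2/3) - 191 = 1024/3 - 191 = 451/3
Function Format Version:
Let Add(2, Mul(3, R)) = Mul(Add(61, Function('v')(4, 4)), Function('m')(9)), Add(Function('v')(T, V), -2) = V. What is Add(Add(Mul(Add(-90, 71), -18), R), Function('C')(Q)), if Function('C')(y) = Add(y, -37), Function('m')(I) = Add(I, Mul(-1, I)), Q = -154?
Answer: Rational(451, 3) ≈ 150.33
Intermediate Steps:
Function('m')(I) = 0
Function('v')(T, V) = Add(2, V)
R = Rational(-2, 3) (R = Add(Rational(-2, 3), Mul(Rational(1, 3), Mul(Add(61, Add(2, 4)), 0))) = Add(Rational(-2, 3), Mul(Rational(1, 3), Mul(Add(61, 6), 0))) = Add(Rational(-2, 3), Mul(Rational(1, 3), Mul(67, 0))) = Add(Rational(-2, 3), Mul(Rational(1, 3), 0)) = Add(Rational(-2, 3), 0) = Rational(-2, 3) ≈ -0.66667)
Function('C')(y) = Add(-37, y)
Add(Add(Mul(Add(-90, 71), -18), R), Function('C')(Q)) = Add(Add(Mul(Add(-90, 71), -18), Rational(-2, 3)), Add(-37, -154)) = Add(Add(Mul(-19, -18), Rational(-2, 3)), -191) = Add(Add(342, Rational(-2, 3)), -191) = Add(Rational(1024, 3), -191) = Rational(451, 3)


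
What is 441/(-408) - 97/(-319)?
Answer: -33701/43384 ≈ -0.77681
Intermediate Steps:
441/(-408) - 97/(-319) = 441*(-1/408) - 97*(-1/319) = -147/136 + 97/319 = -33701/43384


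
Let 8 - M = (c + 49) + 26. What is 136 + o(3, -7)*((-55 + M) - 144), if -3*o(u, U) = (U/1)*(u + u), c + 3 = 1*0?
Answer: -3546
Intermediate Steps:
c = -3 (c = -3 + 1*0 = -3 + 0 = -3)
M = -64 (M = 8 - ((-3 + 49) + 26) = 8 - (46 + 26) = 8 - 1*72 = 8 - 72 = -64)
o(u, U) = -2*U*u/3 (o(u, U) = -U/1*(u + u)/3 = -U*1*2*u/3 = -U*2*u/3 = -2*U*u/3)
136 + o(3, -7)*((-55 + M) - 144) = 136 + (-2/3*(-7)*3)*((-55 - 64) - 144) = 136 + 14*(-119 - 144) = 136 + 14*(-263) = 136 - 3682 = -3546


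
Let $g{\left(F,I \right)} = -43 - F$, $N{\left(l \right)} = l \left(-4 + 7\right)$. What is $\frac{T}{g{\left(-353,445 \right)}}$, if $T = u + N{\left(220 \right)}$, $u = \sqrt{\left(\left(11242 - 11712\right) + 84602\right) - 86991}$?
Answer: $\frac{66}{31} + \frac{i \sqrt{2859}}{310} \approx 2.129 + 0.17248 i$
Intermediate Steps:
$N{\left(l \right)} = 3 l$ ($N{\left(l \right)} = l 3 = 3 l$)
$u = i \sqrt{2859}$ ($u = \sqrt{\left(-470 + 84602\right) - 86991} = \sqrt{84132 - 86991} = \sqrt{-2859} = i \sqrt{2859} \approx 53.47 i$)
$T = 660 + i \sqrt{2859}$ ($T = i \sqrt{2859} + 3 \cdot 220 = i \sqrt{2859} + 660 = 660 + i \sqrt{2859} \approx 660.0 + 53.47 i$)
$\frac{T}{g{\left(-353,445 \right)}} = \frac{660 + i \sqrt{2859}}{-43 - -353} = \frac{660 + i \sqrt{2859}}{-43 + 353} = \frac{660 + i \sqrt{2859}}{310} = \left(660 + i \sqrt{2859}\right) \frac{1}{310} = \frac{66}{31} + \frac{i \sqrt{2859}}{310}$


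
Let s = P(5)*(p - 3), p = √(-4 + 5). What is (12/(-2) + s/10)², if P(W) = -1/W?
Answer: 22201/625 ≈ 35.522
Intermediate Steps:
p = 1 (p = √1 = 1)
s = ⅖ (s = (-1/5)*(1 - 3) = -1*⅕*(-2) = -⅕*(-2) = ⅖ ≈ 0.40000)
(12/(-2) + s/10)² = (12/(-2) + (⅖)/10)² = (12*(-½) + (⅖)*(⅒))² = (-6 + 1/25)² = (-149/25)² = 22201/625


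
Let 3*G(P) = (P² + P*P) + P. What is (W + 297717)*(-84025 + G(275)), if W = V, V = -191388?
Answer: -3563793650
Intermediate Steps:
W = -191388
G(P) = P/3 + 2*P²/3 (G(P) = ((P² + P*P) + P)/3 = ((P² + P²) + P)/3 = (2*P² + P)/3 = (P + 2*P²)/3 = P/3 + 2*P²/3)
(W + 297717)*(-84025 + G(275)) = (-191388 + 297717)*(-84025 + (⅓)*275*(1 + 2*275)) = 106329*(-84025 + (⅓)*275*(1 + 550)) = 106329*(-84025 + (⅓)*275*551) = 106329*(-84025 + 151525/3) = 106329*(-100550/3) = -3563793650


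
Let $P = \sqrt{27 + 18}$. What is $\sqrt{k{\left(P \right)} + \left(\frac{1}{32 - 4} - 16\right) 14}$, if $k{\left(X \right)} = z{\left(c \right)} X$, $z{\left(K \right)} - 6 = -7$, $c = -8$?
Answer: $\frac{\sqrt{-894 - 12 \sqrt{5}}}{2} \approx 15.173 i$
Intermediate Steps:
$z{\left(K \right)} = -1$ ($z{\left(K \right)} = 6 - 7 = -1$)
$P = 3 \sqrt{5}$ ($P = \sqrt{45} = 3 \sqrt{5} \approx 6.7082$)
$k{\left(X \right)} = - X$
$\sqrt{k{\left(P \right)} + \left(\frac{1}{32 - 4} - 16\right) 14} = \sqrt{- 3 \sqrt{5} + \left(\frac{1}{32 - 4} - 16\right) 14} = \sqrt{- 3 \sqrt{5} + \left(\frac{1}{28} - 16\right) 14} = \sqrt{- 3 \sqrt{5} - \frac{447}{2}} = \sqrt{- \frac{447}{2} - 3 \sqrt{5}}$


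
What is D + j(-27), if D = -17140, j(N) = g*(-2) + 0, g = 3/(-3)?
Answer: -17138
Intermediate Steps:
g = -1 (g = 3*(-⅓) = -1)
j(N) = 2 (j(N) = -1*(-2) + 0 = 2 + 0 = 2)
D + j(-27) = -17140 + 2 = -17138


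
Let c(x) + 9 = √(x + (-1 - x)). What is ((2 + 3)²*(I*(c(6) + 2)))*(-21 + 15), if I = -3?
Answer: -3150 + 450*I ≈ -3150.0 + 450.0*I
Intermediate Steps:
c(x) = -9 + I (c(x) = -9 + √(x + (-1 - x)) = -9 + √(-1) = -9 + I)
((2 + 3)²*(I*(c(6) + 2)))*(-21 + 15) = ((2 + 3)²*(-3*((-9 + I) + 2)))*(-21 + 15) = (5²*(-3*(-7 + I)))*(-6) = (25*(21 - 3*I))*(-6) = (525 - 75*I)*(-6) = -3150 + 450*I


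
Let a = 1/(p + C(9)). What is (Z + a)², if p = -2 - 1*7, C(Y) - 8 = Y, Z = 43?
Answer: 119025/64 ≈ 1859.8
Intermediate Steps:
C(Y) = 8 + Y
p = -9 (p = -2 - 7 = -9)
a = ⅛ (a = 1/(-9 + (8 + 9)) = 1/(-9 + 17) = 1/8 = ⅛ ≈ 0.12500)
(Z + a)² = (43 + ⅛)² = (345/8)² = 119025/64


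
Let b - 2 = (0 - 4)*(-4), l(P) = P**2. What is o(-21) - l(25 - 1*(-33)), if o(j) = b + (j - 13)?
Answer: -3380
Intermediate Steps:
b = 18 (b = 2 + (0 - 4)*(-4) = 2 - 4*(-4) = 2 + 16 = 18)
o(j) = 5 + j (o(j) = 18 + (j - 13) = 18 + (-13 + j) = 5 + j)
o(-21) - l(25 - 1*(-33)) = (5 - 21) - (25 - 1*(-33))**2 = -16 - (25 + 33)**2 = -16 - 1*58**2 = -16 - 1*3364 = -16 - 3364 = -3380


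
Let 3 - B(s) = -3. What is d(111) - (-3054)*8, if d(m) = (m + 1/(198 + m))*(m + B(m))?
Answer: 3854196/103 ≈ 37419.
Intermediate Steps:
B(s) = 6 (B(s) = 3 - 1*(-3) = 3 + 3 = 6)
d(m) = (6 + m)*(m + 1/(198 + m)) (d(m) = (m + 1/(198 + m))*(m + 6) = (m + 1/(198 + m))*(6 + m) = (6 + m)*(m + 1/(198 + m)))
d(111) - (-3054)*8 = (6 + 111³ + 204*111² + 1189*111)/(198 + 111) - (-3054)*8 = (6 + 1367631 + 204*12321 + 131979)/309 - 1*(-24432) = (6 + 1367631 + 2513484 + 131979)/309 + 24432 = (1/309)*4013100 + 24432 = 1337700/103 + 24432 = 3854196/103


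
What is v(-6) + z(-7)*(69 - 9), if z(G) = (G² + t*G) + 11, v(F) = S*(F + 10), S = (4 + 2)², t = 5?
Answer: 1644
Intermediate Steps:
S = 36 (S = 6² = 36)
v(F) = 360 + 36*F (v(F) = 36*(F + 10) = 36*(10 + F) = 360 + 36*F)
z(G) = 11 + G² + 5*G (z(G) = (G² + 5*G) + 11 = 11 + G² + 5*G)
v(-6) + z(-7)*(69 - 9) = (360 + 36*(-6)) + (11 + (-7)² + 5*(-7))*(69 - 9) = (360 - 216) + (11 + 49 - 35)*60 = 144 + 25*60 = 144 + 1500 = 1644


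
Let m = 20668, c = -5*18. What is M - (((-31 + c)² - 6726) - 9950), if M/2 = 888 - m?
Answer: -37525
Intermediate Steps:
c = -90
M = -39560 (M = 2*(888 - 1*20668) = 2*(888 - 20668) = 2*(-19780) = -39560)
M - (((-31 + c)² - 6726) - 9950) = -39560 - (((-31 - 90)² - 6726) - 9950) = -39560 - (((-121)² - 6726) - 9950) = -39560 - ((14641 - 6726) - 9950) = -39560 - (7915 - 9950) = -39560 - 1*(-2035) = -39560 + 2035 = -37525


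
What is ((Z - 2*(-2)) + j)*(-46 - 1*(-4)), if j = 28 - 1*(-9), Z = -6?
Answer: -1470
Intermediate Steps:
j = 37 (j = 28 + 9 = 37)
((Z - 2*(-2)) + j)*(-46 - 1*(-4)) = ((-6 - 2*(-2)) + 37)*(-46 - 1*(-4)) = ((-6 + 4) + 37)*(-46 + 4) = (-2 + 37)*(-42) = 35*(-42) = -1470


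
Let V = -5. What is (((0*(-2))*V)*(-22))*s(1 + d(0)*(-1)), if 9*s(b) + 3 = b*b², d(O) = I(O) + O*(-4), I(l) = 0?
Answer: 0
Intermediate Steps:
d(O) = -4*O (d(O) = 0 + O*(-4) = 0 - 4*O = -4*O)
s(b) = -⅓ + b³/9 (s(b) = -⅓ + (b*b²)/9 = -⅓ + b³/9)
(((0*(-2))*V)*(-22))*s(1 + d(0)*(-1)) = (((0*(-2))*(-5))*(-22))*(-⅓ + (1 - 4*0*(-1))³/9) = ((0*(-5))*(-22))*(-⅓ + (1 + 0*(-1))³/9) = (0*(-22))*(-⅓ + (1 + 0)³/9) = 0*(-⅓ + (⅑)*1³) = 0*(-⅓ + (⅑)*1) = 0*(-⅓ + ⅑) = 0*(-2/9) = 0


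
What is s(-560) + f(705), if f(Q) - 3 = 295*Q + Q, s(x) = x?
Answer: 208123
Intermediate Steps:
f(Q) = 3 + 296*Q (f(Q) = 3 + (295*Q + Q) = 3 + 296*Q)
s(-560) + f(705) = -560 + (3 + 296*705) = -560 + (3 + 208680) = -560 + 208683 = 208123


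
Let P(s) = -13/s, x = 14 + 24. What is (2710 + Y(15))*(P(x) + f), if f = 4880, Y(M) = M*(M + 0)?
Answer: 544228245/38 ≈ 1.4322e+7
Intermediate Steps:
Y(M) = M² (Y(M) = M*M = M²)
x = 38
(2710 + Y(15))*(P(x) + f) = (2710 + 15²)*(-13/38 + 4880) = (2710 + 225)*(-13*1/38 + 4880) = 2935*(-13/38 + 4880) = 2935*(185427/38) = 544228245/38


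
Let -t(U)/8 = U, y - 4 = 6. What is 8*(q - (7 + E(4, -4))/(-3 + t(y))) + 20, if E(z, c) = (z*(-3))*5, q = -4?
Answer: -1420/83 ≈ -17.108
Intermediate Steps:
y = 10 (y = 4 + 6 = 10)
E(z, c) = -15*z (E(z, c) = -3*z*5 = -15*z)
t(U) = -8*U
8*(q - (7 + E(4, -4))/(-3 + t(y))) + 20 = 8*(-4 - (7 - 15*4)/(-3 - 8*10)) + 20 = 8*(-4 - (7 - 60)/(-3 - 80)) + 20 = 8*(-4 - (-53)/(-83)) + 20 = 8*(-4 - (-53)*(-1)/83) + 20 = 8*(-4 - 1*53/83) + 20 = 8*(-4 - 53/83) + 20 = 8*(-385/83) + 20 = -3080/83 + 20 = -1420/83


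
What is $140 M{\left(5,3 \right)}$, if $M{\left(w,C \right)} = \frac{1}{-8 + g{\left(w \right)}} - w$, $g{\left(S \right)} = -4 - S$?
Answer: $- \frac{12040}{17} \approx -708.24$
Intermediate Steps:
$M{\left(w,C \right)} = \frac{1}{-12 - w} - w$ ($M{\left(w,C \right)} = \frac{1}{-8 - \left(4 + w\right)} - w = \frac{1}{-12 - w} - w$)
$140 M{\left(5,3 \right)} = 140 \frac{-1 - 5^{2} - 60}{12 + 5} = 140 \frac{-1 - 25 - 60}{17} = 140 \cdot \frac{1}{17} \left(-86\right) = 140 \left(- \frac{86}{17}\right) = - \frac{12040}{17}$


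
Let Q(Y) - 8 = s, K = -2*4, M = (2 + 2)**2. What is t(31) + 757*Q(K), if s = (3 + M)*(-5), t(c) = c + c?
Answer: -65797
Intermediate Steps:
M = 16 (M = 4**2 = 16)
t(c) = 2*c
K = -8
s = -95 (s = (3 + 16)*(-5) = 19*(-5) = -95)
Q(Y) = -87 (Q(Y) = 8 - 95 = -87)
t(31) + 757*Q(K) = 2*31 + 757*(-87) = 62 - 65859 = -65797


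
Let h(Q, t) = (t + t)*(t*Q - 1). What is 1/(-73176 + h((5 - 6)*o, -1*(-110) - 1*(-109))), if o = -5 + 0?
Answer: 1/405996 ≈ 2.4631e-6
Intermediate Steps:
o = -5
h(Q, t) = 2*t*(-1 + Q*t) (h(Q, t) = (2*t)*(Q*t - 1) = (2*t)*(-1 + Q*t) = 2*t*(-1 + Q*t))
1/(-73176 + h((5 - 6)*o, -1*(-110) - 1*(-109))) = 1/(-73176 + 2*(-1*(-110) - 1*(-109))*(-1 + ((5 - 6)*(-5))*(-1*(-110) - 1*(-109)))) = 1/(-73176 + 2*(110 + 109)*(-1 + (-1*(-5))*(110 + 109))) = 1/(-73176 + 2*219*(-1 + 5*219)) = 1/(-73176 + 2*219*(-1 + 1095)) = 1/(-73176 + 2*219*1094) = 1/(-73176 + 479172) = 1/405996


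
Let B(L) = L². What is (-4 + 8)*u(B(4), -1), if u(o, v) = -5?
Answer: -20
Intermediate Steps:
(-4 + 8)*u(B(4), -1) = (-4 + 8)*(-5) = 4*(-5) = -20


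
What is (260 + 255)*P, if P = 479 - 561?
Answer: -42230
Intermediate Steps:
P = -82
(260 + 255)*P = (260 + 255)*(-82) = 515*(-82) = -42230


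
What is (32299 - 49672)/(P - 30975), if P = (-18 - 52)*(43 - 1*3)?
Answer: 17373/33775 ≈ 0.51437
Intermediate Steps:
P = -2800 (P = -70*(43 - 3) = -70*40 = -2800)
(32299 - 49672)/(P - 30975) = (32299 - 49672)/(-2800 - 30975) = -17373/(-33775) = -17373*(-1/33775) = 17373/33775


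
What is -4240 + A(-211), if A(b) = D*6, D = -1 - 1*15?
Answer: -4336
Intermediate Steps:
D = -16 (D = -1 - 15 = -16)
A(b) = -96 (A(b) = -16*6 = -96)
-4240 + A(-211) = -4240 - 96 = -4336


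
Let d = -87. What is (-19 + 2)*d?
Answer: 1479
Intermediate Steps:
(-19 + 2)*d = (-19 + 2)*(-87) = -17*(-87) = 1479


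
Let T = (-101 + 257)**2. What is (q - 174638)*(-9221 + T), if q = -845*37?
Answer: -3112223845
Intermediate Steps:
T = 24336 (T = 156**2 = 24336)
q = -31265
(q - 174638)*(-9221 + T) = (-31265 - 174638)*(-9221 + 24336) = -205903*15115 = -3112223845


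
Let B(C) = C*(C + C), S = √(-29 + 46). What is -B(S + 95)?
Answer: -18084 - 380*√17 ≈ -19651.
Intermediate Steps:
S = √17 ≈ 4.1231
B(C) = 2*C² (B(C) = C*(2*C) = 2*C²)
-B(S + 95) = -2*(√17 + 95)² = -2*(95 + √17)²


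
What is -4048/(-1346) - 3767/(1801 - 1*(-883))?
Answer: 2897225/1806332 ≈ 1.6039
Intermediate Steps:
-4048/(-1346) - 3767/(1801 - 1*(-883)) = -4048*(-1/1346) - 3767/(1801 + 883) = 2024/673 - 3767/2684 = 2897225/1806332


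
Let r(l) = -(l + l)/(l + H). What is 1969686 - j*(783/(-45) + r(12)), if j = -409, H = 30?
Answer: 68681749/35 ≈ 1.9623e+6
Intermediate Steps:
r(l) = -2*l/(30 + l) (r(l) = -(l + l)/(l + 30) = -2*l/(30 + l))
1969686 - j*(783/(-45) + r(12)) = 1969686 - (-409)*(783/(-45) - 2*12/(30 + 12)) = 1969686 - (-409)*(783*(-1/45) - 2*12/42) = 1969686 - (-409)*(-87/5 - 2*12*1/42) = 1969686 - (-409)*(-87/5 - 4/7) = 1969686 - (-409)*(-629)/35 = 1969686 - 1*257261/35 = 1969686 - 257261/35 = 68681749/35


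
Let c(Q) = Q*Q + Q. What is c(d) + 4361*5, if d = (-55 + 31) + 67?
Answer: 23697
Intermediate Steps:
d = 43 (d = -24 + 67 = 43)
c(Q) = Q + Q² (c(Q) = Q² + Q = Q + Q²)
c(d) + 4361*5 = 43*(1 + 43) + 4361*5 = 43*44 + 21805 = 1892 + 21805 = 23697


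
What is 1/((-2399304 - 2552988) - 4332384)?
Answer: -1/9284676 ≈ -1.0770e-7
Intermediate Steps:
1/((-2399304 - 2552988) - 4332384) = 1/(-4952292 - 4332384) = 1/(-9284676) = -1/9284676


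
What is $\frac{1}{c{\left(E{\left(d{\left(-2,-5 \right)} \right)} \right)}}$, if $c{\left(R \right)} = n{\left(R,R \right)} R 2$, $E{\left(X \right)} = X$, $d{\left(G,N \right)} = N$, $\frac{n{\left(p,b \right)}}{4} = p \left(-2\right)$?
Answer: $- \frac{1}{400} \approx -0.0025$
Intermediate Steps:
$n{\left(p,b \right)} = - 8 p$ ($n{\left(p,b \right)} = 4 p \left(-2\right) = 4 \left(- 2 p\right) = - 8 p$)
$c{\left(R \right)} = - 16 R^{2}$ ($c{\left(R \right)} = - 8 R R 2 = - 8 R^{2} \cdot 2 = - 16 R^{2}$)
$\frac{1}{c{\left(E{\left(d{\left(-2,-5 \right)} \right)} \right)}} = \frac{1}{\left(-16\right) \left(-5\right)^{2}} = \frac{1}{\left(-16\right) 25} = \frac{1}{-400} = - \frac{1}{400}$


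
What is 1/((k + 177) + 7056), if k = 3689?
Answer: 1/10922 ≈ 9.1558e-5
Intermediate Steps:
1/((k + 177) + 7056) = 1/((3689 + 177) + 7056) = 1/(3866 + 7056) = 1/10922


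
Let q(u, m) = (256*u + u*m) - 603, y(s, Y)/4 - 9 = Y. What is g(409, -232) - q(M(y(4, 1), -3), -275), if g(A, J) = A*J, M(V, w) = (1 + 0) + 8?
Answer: -94114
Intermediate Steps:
y(s, Y) = 36 + 4*Y
M(V, w) = 9 (M(V, w) = 1 + 8 = 9)
q(u, m) = -603 + 256*u + m*u (q(u, m) = (256*u + m*u) - 603 = -603 + 256*u + m*u)
g(409, -232) - q(M(y(4, 1), -3), -275) = 409*(-232) - (-603 + 256*9 - 275*9) = -94888 - (-603 + 2304 - 2475) = -94888 - 1*(-774) = -94888 + 774 = -94114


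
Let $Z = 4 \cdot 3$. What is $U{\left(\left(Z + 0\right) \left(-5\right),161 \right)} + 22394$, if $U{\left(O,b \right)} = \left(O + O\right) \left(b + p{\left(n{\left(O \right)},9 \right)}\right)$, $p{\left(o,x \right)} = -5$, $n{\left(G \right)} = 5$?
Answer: $3674$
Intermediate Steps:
$Z = 12$
$U{\left(O,b \right)} = 2 O \left(-5 + b\right)$ ($U{\left(O,b \right)} = \left(O + O\right) \left(b - 5\right) = 2 O \left(-5 + b\right)$)
$U{\left(\left(Z + 0\right) \left(-5\right),161 \right)} + 22394 = 2 \left(12 + 0\right) \left(-5\right) \left(-5 + 161\right) + 22394 = 2 \cdot 12 \left(-5\right) 156 + 22394 = 2 \left(-60\right) 156 + 22394 = -18720 + 22394 = 3674$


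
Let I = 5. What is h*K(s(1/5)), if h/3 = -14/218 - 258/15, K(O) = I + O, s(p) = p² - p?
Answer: -3415467/13625 ≈ -250.68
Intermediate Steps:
K(O) = 5 + O
h = -28227/545 (h = 3*(-14/218 - 258/15) = 3*(-14*1/218 - 258*1/15) = 3*(-7/109 - 86/5) = 3*(-9409/545) = -28227/545 ≈ -51.793)
h*K(s(1/5)) = -28227*(5 + (1/5)*(-1 + 1/5))/545 = -28227*(5 + (1*(⅕))*(-1 + 1*(⅕)))/545 = -28227*(5 + (-1 + ⅕)/5)/545 = -28227*(5 + (⅕)*(-⅘))/545 = -28227*(5 - 4/25)/545 = -28227/545*121/25 = -3415467/13625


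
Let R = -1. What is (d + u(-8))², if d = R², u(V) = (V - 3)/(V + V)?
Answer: 729/256 ≈ 2.8477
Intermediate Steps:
u(V) = (-3 + V)/(2*V) (u(V) = (-3 + V)/((2*V)) = (-3 + V)*(1/(2*V)) = (-3 + V)/(2*V))
d = 1 (d = (-1)² = 1)
(d + u(-8))² = (1 + (½)*(-3 - 8)/(-8))² = (1 + (½)*(-⅛)*(-11))² = (1 + 11/16)² = (27/16)² = 729/256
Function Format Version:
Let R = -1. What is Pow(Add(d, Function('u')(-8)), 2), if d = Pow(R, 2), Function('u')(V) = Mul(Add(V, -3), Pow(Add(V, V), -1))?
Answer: Rational(729, 256) ≈ 2.8477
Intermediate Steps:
Function('u')(V) = Mul(Rational(1, 2), Pow(V, -1), Add(-3, V)) (Function('u')(V) = Mul(Add(-3, V), Pow(Mul(2, V), -1)) = Mul(Add(-3, V), Mul(Rational(1, 2), Pow(V, -1))) = Mul(Rational(1, 2), Pow(V, -1), Add(-3, V)))
d = 1 (d = Pow(-1, 2) = 1)
Pow(Add(d, Function('u')(-8)), 2) = Pow(Add(1, Mul(Rational(1, 2), Pow(-8, -1), Add(-3, -8))), 2) = Pow(Add(1, Mul(Rational(1, 2), Rational(-1, 8), -11)), 2) = Pow(Add(1, Rational(11, 16)), 2) = Pow(Rational(27, 16), 2) = Rational(729, 256)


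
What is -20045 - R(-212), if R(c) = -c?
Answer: -20257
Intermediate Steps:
-20045 - R(-212) = -20045 - (-1)*(-212) = -20045 - 1*212 = -20045 - 212 = -20257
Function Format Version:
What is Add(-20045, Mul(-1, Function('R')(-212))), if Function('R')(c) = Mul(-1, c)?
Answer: -20257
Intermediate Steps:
Add(-20045, Mul(-1, Function('R')(-212))) = Add(-20045, Mul(-1, Mul(-1, -212))) = Add(-20045, Mul(-1, 212)) = Add(-20045, -212) = -20257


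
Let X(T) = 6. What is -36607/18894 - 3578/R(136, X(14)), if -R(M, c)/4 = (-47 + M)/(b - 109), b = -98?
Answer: -1750849702/840783 ≈ -2082.4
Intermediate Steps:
R(M, c) = -188/207 + 4*M/207 (R(M, c) = -4*(-47 + M)/(-98 - 109) = -4*(-47 + M)/(-207) = -4*(-47 + M)*(-1)/207 = -4*(47/207 - M/207) = -188/207 + 4*M/207)
-36607/18894 - 3578/R(136, X(14)) = -36607/18894 - 3578/(-188/207 + (4/207)*136) = -36607*1/18894 - 3578/(-188/207 + 544/207) = -36607/18894 - 3578/356/207 = -36607/18894 - 3578*207/356 = -36607/18894 - 370323/178 = -1750849702/840783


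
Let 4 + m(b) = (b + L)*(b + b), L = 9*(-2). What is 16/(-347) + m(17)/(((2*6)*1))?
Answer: -6689/2082 ≈ -3.2128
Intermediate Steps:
L = -18
m(b) = -4 + 2*b*(-18 + b) (m(b) = -4 + (b - 18)*(b + b) = -4 + (-18 + b)*(2*b) = -4 + 2*b*(-18 + b))
16/(-347) + m(17)/(((2*6)*1)) = 16/(-347) + (-4 - 36*17 + 2*17**2)/(((2*6)*1)) = 16*(-1/347) + (-4 - 612 + 2*289)/((12*1)) = -16/347 + (-4 - 612 + 578)/12 = -16/347 - 38*1/12 = -16/347 - 19/6 = -6689/2082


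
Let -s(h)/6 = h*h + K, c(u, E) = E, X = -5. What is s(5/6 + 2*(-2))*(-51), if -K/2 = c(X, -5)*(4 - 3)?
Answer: 12257/2 ≈ 6128.5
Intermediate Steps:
K = 10 (K = -(-10)*(4 - 3) = -(-10) = -2*(-5) = 10)
s(h) = -60 - 6*h**2 (s(h) = -6*(h*h + 10) = -6*(h**2 + 10) = -6*(10 + h**2) = -60 - 6*h**2)
s(5/6 + 2*(-2))*(-51) = (-60 - 6*(5/6 + 2*(-2))**2)*(-51) = (-60 - 6*(5*(1/6) - 4)**2)*(-51) = (-60 - 6*(5/6 - 4)**2)*(-51) = (-60 - 6*(-19/6)**2)*(-51) = (-60 - 6*361/36)*(-51) = (-60 - 361/6)*(-51) = -721/6*(-51) = 12257/2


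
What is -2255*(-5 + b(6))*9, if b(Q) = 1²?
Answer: 81180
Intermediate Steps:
b(Q) = 1
-2255*(-5 + b(6))*9 = -2255*(-5 + 1)*9 = -(-9020)*9 = -2255*(-36) = 81180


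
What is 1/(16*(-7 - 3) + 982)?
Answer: 1/822 ≈ 0.0012165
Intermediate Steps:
1/(16*(-7 - 3) + 982) = 1/(16*(-10) + 982) = 1/(-160 + 982) = 1/822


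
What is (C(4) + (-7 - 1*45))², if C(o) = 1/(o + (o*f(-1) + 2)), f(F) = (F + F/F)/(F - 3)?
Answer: 96721/36 ≈ 2686.7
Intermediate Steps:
f(F) = (1 + F)/(-3 + F) (f(F) = (F + 1)/(-3 + F) = (1 + F)/(-3 + F))
C(o) = 1/(2 + o) (C(o) = 1/(o + (o*((1 - 1)/(-3 - 1)) + 2)) = 1/(o + (o*(0/(-4)) + 2)) = 1/(o + (o*(-¼*0) + 2)) = 1/(o + (o*0 + 2)) = 1/(o + (0 + 2)) = 1/(o + 2) = 1/(2 + o))
(C(4) + (-7 - 1*45))² = (1/(2 + 4) + (-7 - 1*45))² = (1/6 + (-7 - 45))² = (⅙ - 52)² = (-311/6)² = 96721/36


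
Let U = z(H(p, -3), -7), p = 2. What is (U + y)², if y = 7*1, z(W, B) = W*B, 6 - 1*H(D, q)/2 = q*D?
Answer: 25921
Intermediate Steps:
H(D, q) = 12 - 2*D*q (H(D, q) = 12 - 2*q*D = 12 - 2*D*q)
z(W, B) = B*W
y = 7
U = -168 (U = -7*(12 - 2*2*(-3)) = -7*(12 + 12) = -7*24 = -168)
(U + y)² = (-168 + 7)² = (-161)² = 25921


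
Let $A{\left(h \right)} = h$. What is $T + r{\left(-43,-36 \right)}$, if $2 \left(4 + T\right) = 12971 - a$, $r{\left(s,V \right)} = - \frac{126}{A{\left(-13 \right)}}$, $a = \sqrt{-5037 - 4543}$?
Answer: $\frac{168771}{26} - i \sqrt{2395} \approx 6491.2 - 48.939 i$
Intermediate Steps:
$a = 2 i \sqrt{2395}$ ($a = \sqrt{-9580} = 2 i \sqrt{2395} \approx 97.877 i$)
$r{\left(s,V \right)} = \frac{126}{13}$ ($r{\left(s,V \right)} = - \frac{126}{-13} = \left(-126\right) \left(- \frac{1}{13}\right) = \frac{126}{13}$)
$T = \frac{12963}{2} - i \sqrt{2395}$ ($T = -4 + \frac{12971 - 2 i \sqrt{2395}}{2} = -4 + \left(\frac{12971}{2} - i \sqrt{2395}\right) = \frac{12963}{2} - i \sqrt{2395} \approx 6481.5 - 48.939 i$)
$T + r{\left(-43,-36 \right)} = \left(\frac{12963}{2} - i \sqrt{2395}\right) + \frac{126}{13} = \frac{168771}{26} - i \sqrt{2395}$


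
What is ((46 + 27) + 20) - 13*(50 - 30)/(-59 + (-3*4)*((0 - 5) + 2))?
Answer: 2399/23 ≈ 104.30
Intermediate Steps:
((46 + 27) + 20) - 13*(50 - 30)/(-59 + (-3*4)*((0 - 5) + 2)) = (73 + 20) - 260/(-59 - 12*(-5 + 2)) = 93 - 260/(-59 - 12*(-3)) = 93 - 260/(-59 + 36) = 93 - 260/(-23) = 93 - 260*(-1)/23 = 93 - 13*(-20/23) = 93 + 260/23 = 2399/23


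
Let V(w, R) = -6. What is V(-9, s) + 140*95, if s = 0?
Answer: 13294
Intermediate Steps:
V(-9, s) + 140*95 = -6 + 140*95 = -6 + 13300 = 13294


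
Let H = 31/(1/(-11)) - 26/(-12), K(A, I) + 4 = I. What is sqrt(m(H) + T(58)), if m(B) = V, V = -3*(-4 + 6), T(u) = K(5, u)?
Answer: 4*sqrt(3) ≈ 6.9282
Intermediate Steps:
K(A, I) = -4 + I
T(u) = -4 + u
H = -2033/6 (H = 31/(-1/11) - 26*(-1/12) = 31*(-11) + 13/6 = -341 + 13/6 = -2033/6 ≈ -338.83)
V = -6 (V = -3*2 = -6)
m(B) = -6
sqrt(m(H) + T(58)) = sqrt(-6 + (-4 + 58)) = sqrt(-6 + 54) = sqrt(48) = 4*sqrt(3)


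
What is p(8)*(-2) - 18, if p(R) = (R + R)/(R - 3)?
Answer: -122/5 ≈ -24.400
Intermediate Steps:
p(R) = 2*R/(-3 + R) (p(R) = (2*R)/(-3 + R) = 2*R/(-3 + R))
p(8)*(-2) - 18 = (2*8/(-3 + 8))*(-2) - 18 = (2*8/5)*(-2) - 18 = (2*8*(⅕))*(-2) - 18 = (16/5)*(-2) - 18 = -32/5 - 18 = -122/5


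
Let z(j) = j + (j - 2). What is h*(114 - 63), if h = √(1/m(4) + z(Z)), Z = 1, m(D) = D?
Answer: 51/2 ≈ 25.500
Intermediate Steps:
z(j) = -2 + 2*j (z(j) = j + (-2 + j) = -2 + 2*j)
h = ½ (h = √(1/4 + (-2 + 2*1)) = √(¼ + (-2 + 2)) = √(¼ + 0) = √(¼) = ½ ≈ 0.50000)
h*(114 - 63) = (114 - 63)/2 = (½)*51 = 51/2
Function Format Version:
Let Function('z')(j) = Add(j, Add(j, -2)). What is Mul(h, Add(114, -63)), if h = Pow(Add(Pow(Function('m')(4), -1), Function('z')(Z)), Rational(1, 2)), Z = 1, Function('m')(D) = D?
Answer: Rational(51, 2) ≈ 25.500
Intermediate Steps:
Function('z')(j) = Add(-2, Mul(2, j)) (Function('z')(j) = Add(j, Add(-2, j)) = Add(-2, Mul(2, j)))
h = Rational(1, 2) (h = Pow(Add(Pow(4, -1), Add(-2, Mul(2, 1))), Rational(1, 2)) = Pow(Add(Rational(1, 4), Add(-2, 2)), Rational(1, 2)) = Pow(Add(Rational(1, 4), 0), Rational(1, 2)) = Pow(Rational(1, 4), Rational(1, 2)) = Rational(1, 2) ≈ 0.50000)
Mul(h, Add(114, -63)) = Mul(Rational(1, 2), Add(114, -63)) = Mul(Rational(1, 2), 51) = Rational(51, 2)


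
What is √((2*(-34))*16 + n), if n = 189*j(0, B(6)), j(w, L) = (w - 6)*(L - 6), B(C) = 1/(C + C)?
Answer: √22486/2 ≈ 74.977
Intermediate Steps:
B(C) = 1/(2*C)
j(w, L) = (-6 + L)*(-6 + w) (j(w, L) = (-6 + w)*(-6 + L) = (-6 + L)*(-6 + w))
n = 13419/2 (n = 189*(36 - 3/6 - 6*0 + ((½)/6)*0) = 189*(36 - 3/6 + 0 + ((½)*(⅙))*0) = 189*(36 - 6*1/12 + 0 + (1/12)*0) = 189*(36 - ½ + 0 + 0) = 189*(71/2) = 13419/2 ≈ 6709.5)
√((2*(-34))*16 + n) = √((2*(-34))*16 + 13419/2) = √(-68*16 + 13419/2) = √(-1088 + 13419/2) = √(11243/2) = √22486/2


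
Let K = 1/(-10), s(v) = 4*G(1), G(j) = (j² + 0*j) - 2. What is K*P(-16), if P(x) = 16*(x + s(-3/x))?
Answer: 32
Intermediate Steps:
G(j) = -2 + j² (G(j) = (j² + 0) - 2 = j² - 2 = -2 + j²)
s(v) = -4 (s(v) = 4*(-2 + 1²) = 4*(-2 + 1) = 4*(-1) = -4)
K = -⅒ ≈ -0.10000
P(x) = -64 + 16*x (P(x) = 16*(x - 4) = 16*(-4 + x) = -64 + 16*x)
K*P(-16) = -(-64 + 16*(-16))/10 = -(-64 - 256)/10 = -⅒*(-320) = 32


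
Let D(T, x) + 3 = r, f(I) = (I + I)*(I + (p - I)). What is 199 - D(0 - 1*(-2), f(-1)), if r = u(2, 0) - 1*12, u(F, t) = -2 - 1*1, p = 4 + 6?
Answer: 217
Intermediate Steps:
p = 10
u(F, t) = -3 (u(F, t) = -2 - 1 = -3)
r = -15 (r = -3 - 1*12 = -3 - 12 = -15)
f(I) = 20*I (f(I) = (I + I)*(I + (10 - I)) = (2*I)*10 = 20*I)
D(T, x) = -18 (D(T, x) = -3 - 15 = -18)
199 - D(0 - 1*(-2), f(-1)) = 199 - 1*(-18) = 199 + 18 = 217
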